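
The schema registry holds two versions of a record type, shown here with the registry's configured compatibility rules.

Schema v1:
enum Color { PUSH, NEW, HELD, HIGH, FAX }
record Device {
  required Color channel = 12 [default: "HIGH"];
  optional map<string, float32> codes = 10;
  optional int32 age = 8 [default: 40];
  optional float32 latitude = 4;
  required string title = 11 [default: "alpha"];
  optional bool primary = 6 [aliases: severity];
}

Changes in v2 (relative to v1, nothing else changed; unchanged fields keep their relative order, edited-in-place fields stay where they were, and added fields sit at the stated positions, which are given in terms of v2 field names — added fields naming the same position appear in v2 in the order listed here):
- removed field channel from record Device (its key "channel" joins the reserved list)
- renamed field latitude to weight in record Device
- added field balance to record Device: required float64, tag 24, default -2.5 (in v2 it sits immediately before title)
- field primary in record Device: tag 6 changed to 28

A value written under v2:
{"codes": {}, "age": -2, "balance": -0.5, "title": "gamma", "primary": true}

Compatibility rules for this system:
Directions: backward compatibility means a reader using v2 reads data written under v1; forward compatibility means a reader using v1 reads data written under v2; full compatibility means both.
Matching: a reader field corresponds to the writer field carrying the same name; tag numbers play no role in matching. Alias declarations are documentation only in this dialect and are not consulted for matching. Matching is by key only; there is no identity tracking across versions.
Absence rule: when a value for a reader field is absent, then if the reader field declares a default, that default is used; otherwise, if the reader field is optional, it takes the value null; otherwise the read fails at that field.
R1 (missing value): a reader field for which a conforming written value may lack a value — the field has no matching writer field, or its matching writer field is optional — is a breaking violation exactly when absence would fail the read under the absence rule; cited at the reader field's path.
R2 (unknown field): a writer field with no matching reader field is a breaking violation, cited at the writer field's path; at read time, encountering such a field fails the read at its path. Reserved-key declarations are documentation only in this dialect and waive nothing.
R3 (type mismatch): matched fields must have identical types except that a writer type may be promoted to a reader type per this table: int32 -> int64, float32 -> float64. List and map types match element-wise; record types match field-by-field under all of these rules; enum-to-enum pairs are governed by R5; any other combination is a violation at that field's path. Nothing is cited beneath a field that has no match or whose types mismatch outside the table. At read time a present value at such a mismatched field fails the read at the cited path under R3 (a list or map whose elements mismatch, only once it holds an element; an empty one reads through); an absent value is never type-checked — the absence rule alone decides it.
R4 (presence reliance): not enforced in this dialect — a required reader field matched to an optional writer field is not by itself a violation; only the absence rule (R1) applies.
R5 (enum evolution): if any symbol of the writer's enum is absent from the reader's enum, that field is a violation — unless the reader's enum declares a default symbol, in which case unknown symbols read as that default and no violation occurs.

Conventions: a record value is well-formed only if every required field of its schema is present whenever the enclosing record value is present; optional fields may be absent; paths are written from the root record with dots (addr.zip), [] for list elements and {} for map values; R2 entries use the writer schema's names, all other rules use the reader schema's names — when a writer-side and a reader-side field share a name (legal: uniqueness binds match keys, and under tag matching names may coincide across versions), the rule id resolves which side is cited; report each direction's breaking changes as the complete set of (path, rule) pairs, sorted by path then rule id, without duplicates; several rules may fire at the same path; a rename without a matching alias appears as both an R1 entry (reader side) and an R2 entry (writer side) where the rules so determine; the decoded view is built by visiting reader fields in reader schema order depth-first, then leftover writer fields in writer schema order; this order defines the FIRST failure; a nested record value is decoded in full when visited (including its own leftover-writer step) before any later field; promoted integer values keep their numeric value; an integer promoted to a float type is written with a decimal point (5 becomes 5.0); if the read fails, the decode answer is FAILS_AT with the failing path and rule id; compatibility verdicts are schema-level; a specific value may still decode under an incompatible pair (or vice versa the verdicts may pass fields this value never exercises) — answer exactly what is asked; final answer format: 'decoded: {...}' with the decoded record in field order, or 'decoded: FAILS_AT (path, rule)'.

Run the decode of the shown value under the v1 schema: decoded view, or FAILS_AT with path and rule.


in Device below, arrows point writer -> reader
decode (reader v1):
  channel := "HIGH" (no value, default fills)
  codes := {}
  age := -2
  latitude := null (not supplied -> null)
  title := "gamma"
  primary := true
  read fails at balance under R2 (unknown field)
  => FAILS_AT (balance, R2)
diffs on Device not affecting the asked answer:
  removed field channel from record Device (its key "channel" joins the reserved list) -> a verdict-level change on Device — the shown value reads the same
  renamed field latitude to weight in record Device -> a verdict-level change on Device — the shown value reads the same
  field primary in record Device: tag 6 changed to 28 -> inert under this dialect — no rule fires on Device and the result does not move

decoded: FAILS_AT (balance, R2)


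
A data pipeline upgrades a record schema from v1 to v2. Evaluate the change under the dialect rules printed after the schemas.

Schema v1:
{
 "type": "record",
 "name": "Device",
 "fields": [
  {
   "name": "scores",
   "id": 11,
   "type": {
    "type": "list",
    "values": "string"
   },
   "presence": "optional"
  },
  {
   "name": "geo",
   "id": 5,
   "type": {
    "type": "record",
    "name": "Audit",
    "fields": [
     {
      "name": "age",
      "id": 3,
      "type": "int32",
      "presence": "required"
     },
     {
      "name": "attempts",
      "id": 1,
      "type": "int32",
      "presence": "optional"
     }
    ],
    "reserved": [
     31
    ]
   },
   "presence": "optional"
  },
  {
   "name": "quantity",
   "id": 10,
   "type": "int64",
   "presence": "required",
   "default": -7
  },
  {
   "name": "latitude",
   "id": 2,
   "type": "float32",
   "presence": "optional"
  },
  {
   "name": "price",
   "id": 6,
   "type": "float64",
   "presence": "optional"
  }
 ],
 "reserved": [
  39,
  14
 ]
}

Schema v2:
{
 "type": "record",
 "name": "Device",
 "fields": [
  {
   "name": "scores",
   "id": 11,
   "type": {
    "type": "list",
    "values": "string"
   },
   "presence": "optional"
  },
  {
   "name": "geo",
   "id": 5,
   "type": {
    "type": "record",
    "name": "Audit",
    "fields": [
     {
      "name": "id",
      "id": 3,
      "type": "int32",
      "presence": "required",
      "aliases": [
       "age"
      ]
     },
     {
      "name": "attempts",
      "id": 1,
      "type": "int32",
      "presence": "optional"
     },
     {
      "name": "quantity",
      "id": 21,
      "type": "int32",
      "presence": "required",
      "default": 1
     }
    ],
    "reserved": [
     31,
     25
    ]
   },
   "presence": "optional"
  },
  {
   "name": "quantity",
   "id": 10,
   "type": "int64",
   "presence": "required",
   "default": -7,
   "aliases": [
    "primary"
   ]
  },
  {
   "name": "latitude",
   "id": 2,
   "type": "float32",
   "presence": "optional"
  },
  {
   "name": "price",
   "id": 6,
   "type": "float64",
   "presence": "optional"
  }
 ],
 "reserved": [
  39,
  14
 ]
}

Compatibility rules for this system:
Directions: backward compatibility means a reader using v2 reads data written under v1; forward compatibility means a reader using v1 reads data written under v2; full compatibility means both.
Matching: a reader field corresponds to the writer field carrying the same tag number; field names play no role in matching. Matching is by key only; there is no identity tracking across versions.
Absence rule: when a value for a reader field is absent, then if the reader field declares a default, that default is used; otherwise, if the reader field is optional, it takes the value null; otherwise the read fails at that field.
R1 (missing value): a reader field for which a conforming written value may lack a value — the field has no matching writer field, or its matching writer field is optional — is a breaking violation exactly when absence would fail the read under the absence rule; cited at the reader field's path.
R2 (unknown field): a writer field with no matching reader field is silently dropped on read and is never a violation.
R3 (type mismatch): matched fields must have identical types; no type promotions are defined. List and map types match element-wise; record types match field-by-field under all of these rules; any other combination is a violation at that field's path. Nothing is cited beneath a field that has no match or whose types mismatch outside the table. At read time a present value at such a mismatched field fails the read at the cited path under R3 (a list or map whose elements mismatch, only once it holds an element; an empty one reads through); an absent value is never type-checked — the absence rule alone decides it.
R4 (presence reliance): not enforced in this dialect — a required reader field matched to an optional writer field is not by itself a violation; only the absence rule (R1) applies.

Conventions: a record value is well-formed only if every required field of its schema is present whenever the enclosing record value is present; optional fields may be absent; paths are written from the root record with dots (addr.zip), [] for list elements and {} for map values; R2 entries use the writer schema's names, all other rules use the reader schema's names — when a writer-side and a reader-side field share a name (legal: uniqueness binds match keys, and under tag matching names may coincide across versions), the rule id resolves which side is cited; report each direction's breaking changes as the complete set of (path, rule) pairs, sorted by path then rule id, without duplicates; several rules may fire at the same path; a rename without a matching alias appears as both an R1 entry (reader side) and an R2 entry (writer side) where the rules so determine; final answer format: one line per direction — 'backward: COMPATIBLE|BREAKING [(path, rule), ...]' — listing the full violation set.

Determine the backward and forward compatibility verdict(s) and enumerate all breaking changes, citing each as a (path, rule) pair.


each type pair in Device: writer, then reader
backward analysis of Device with v2 as reader and v1 as writer:
  scores: paired with writer scores (list<string> -> list<string>; writer optional)
  geo: paired with writer geo (Audit -> Audit; writer optional)
  quantity: paired with writer quantity (int64 -> int64; writer required)
  latitude: paired with writer latitude (float32 -> float32; writer optional)
  price: paired with writer price (float64 -> float64; writer optional)
  geo.id: paired with writer geo.age (int32 -> int32; writer required)
  geo.attempts: paired with writer geo.attempts (int32 -> int32; writer optional)
  no writer field matches reader geo.quantity
  => no violations; backward on Device: COMPATIBLE
forward analysis of Device with v1 as reader and v2 as writer:
  scores: paired with writer scores (list<string> -> list<string>; writer optional)
  geo: paired with writer geo (Audit -> Audit; writer optional)
  quantity: paired with writer quantity (int64 -> int64; writer required)
  latitude: paired with writer latitude (float32 -> float32; writer optional)
  price: paired with writer price (float64 -> float64; writer optional)
  geo.age: paired with writer geo.id (int32 -> int32; writer required)
  geo.attempts: paired with writer geo.attempts (int32 -> int32; writer optional)
  writer geo.quantity: unknown to reader
  => no violations; forward on Device: COMPATIBLE

backward: COMPATIBLE []; forward: COMPATIBLE []


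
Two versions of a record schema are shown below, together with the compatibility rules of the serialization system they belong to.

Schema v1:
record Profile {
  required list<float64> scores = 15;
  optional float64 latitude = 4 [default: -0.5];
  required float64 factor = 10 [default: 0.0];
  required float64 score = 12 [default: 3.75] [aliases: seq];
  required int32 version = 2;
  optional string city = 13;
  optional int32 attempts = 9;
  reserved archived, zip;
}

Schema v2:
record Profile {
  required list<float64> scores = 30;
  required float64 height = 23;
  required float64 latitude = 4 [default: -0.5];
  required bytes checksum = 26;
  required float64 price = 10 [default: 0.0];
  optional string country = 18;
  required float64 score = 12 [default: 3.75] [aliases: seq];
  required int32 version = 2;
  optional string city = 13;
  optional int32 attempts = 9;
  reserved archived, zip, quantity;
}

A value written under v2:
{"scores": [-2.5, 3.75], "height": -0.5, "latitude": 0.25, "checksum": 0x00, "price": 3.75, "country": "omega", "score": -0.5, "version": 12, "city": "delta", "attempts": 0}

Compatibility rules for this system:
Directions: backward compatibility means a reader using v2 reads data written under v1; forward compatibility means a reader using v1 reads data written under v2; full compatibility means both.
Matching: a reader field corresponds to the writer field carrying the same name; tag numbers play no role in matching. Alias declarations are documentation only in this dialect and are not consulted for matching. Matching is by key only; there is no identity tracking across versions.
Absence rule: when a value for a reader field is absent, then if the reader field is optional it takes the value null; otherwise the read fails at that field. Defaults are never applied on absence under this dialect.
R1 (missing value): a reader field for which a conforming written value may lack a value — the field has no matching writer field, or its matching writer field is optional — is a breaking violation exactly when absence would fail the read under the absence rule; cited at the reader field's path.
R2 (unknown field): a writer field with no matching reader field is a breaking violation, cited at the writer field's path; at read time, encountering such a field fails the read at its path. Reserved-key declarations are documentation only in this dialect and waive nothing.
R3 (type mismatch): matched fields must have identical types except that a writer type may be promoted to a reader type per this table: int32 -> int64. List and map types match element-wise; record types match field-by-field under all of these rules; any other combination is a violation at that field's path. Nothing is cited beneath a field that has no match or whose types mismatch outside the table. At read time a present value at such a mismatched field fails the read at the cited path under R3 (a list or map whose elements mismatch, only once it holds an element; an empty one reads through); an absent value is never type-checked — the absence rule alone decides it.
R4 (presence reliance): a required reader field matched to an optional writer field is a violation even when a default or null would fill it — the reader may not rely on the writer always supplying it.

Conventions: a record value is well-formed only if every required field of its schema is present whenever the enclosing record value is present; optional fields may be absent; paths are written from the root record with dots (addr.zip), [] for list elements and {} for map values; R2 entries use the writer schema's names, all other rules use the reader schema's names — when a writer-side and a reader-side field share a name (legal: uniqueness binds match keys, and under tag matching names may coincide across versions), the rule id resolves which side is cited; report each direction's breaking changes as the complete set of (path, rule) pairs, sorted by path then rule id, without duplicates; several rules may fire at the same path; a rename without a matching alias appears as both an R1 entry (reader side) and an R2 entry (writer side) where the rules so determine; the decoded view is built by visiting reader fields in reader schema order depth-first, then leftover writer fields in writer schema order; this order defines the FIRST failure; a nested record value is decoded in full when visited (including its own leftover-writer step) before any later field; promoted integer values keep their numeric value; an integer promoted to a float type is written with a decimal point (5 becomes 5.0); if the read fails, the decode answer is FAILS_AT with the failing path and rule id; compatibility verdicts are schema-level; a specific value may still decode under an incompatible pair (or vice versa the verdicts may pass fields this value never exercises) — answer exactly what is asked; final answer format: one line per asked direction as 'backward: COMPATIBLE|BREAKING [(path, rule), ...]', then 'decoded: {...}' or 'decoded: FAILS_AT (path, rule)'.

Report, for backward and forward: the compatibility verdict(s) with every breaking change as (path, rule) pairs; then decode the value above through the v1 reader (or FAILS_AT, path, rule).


backward: BREAKING [(checksum, R1), (factor, R2), (height, R1), (latitude, R1), (latitude, R4), (price, R1)]; forward: BREAKING [(checksum, R2), (country, R2), (factor, R1), (height, R2), (price, R2)]; decoded: FAILS_AT (factor, R1)

in Profile below, arrows point writer -> reader
backward for Profile (reader v2, writer v1):
  scores: list<float64> -> list<float64>, writer required; from scores
  no writer field matches reader height
  latitude: float64 -> float64, writer optional; from latitude
  no writer field matches reader checksum
  no writer field matches reader price
  no writer field matches reader country
  score: float64 -> float64, writer required; from score
  version: int32 -> int32, writer required; from version
  city: string -> string, writer optional; from city
  attempts: int32 -> int32, writer optional; from attempts
  leftover writer field: factor
  rule R1 violated at checksum
  rule R2 violated at factor
  rule R1 violated at height
  rule R1 violated at latitude
  rule R4 violated at latitude
  rule R1 violated at price
  => backward verdict for Profile: BREAKING, 6 violation(s)
forward for Profile (reader v1, writer v2):
  scores: list<float64> -> list<float64>, writer required; from scores
  latitude: float64 -> float64, writer required; from latitude
  no writer field matches reader factor
  score: float64 -> float64, writer required; from score
  version: int32 -> int32, writer required; from version
  city: string -> string, writer optional; from city
  attempts: int32 -> int32, writer optional; from attempts
  leftover writer field: height
  leftover writer field: checksum
  leftover writer field: price
  leftover writer field: country
  rule R2 violated at checksum
  rule R2 violated at country
  rule R1 violated at factor
  rule R2 violated at height
  rule R2 violated at price
  => forward verdict for Profile: BREAKING, 5 violation(s)
decode (reader v1):
  scores := [-2.5, 3.75]
  latitude := 0.25
  read fails at factor under R1 (no fill)
  => FAILS_AT (factor, R1)


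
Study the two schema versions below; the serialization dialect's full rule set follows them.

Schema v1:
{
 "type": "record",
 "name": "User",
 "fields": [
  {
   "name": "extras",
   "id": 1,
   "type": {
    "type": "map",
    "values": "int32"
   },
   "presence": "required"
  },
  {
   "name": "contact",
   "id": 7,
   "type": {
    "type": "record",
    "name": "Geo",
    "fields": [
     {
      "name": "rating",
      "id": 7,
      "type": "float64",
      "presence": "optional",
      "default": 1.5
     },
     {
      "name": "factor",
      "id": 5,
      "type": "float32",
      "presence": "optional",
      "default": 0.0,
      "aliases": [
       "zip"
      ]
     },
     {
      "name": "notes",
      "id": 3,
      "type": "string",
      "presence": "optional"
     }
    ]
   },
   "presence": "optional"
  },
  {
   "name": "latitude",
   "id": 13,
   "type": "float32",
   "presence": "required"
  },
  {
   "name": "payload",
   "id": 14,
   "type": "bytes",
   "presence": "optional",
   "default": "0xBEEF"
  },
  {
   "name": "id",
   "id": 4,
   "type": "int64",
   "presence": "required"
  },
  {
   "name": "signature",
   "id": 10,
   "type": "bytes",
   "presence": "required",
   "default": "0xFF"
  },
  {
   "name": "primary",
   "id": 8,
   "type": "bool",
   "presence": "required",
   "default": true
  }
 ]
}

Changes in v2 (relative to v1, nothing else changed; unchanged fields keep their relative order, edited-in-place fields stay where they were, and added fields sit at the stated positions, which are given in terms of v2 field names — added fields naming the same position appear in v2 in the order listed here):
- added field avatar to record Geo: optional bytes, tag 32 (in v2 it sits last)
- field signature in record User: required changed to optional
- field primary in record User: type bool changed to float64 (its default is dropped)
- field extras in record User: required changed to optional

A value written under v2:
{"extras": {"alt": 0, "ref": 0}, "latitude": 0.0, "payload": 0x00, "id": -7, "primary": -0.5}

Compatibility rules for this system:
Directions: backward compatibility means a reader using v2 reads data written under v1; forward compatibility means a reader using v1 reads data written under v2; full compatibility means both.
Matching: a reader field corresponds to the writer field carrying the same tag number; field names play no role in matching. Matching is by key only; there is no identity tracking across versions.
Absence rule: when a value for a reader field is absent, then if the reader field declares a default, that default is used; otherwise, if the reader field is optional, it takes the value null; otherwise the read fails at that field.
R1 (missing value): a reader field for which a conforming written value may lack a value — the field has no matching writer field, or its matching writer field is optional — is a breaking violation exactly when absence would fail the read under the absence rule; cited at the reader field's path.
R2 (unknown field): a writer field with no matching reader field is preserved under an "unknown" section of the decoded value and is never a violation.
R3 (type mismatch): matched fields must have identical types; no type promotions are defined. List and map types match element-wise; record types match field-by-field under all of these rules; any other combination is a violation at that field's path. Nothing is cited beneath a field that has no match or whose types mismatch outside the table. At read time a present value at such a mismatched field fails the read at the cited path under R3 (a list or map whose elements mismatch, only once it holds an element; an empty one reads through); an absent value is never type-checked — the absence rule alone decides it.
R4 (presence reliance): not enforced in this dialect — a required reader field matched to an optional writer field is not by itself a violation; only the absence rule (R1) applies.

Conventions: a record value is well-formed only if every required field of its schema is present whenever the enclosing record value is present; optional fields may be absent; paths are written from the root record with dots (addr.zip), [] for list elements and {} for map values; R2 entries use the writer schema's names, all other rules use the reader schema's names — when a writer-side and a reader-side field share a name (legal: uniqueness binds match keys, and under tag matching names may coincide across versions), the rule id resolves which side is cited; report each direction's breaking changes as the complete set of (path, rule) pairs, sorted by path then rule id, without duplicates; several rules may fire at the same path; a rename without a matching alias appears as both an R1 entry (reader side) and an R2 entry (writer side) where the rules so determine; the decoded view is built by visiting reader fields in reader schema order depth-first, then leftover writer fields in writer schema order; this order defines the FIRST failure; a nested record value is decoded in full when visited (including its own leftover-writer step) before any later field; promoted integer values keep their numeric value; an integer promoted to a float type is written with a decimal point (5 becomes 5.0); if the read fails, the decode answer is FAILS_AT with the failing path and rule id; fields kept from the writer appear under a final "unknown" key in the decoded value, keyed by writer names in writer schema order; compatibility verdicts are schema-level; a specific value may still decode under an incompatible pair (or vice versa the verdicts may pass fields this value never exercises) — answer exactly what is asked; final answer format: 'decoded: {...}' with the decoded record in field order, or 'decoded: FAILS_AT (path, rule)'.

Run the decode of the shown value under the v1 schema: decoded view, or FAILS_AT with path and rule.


each type pair in User: writer, then reader
decode (reader v1):
  extras := {"alt": 0, "ref": 0}
  contact := null (absent, optional -> null)
  latitude := 0.0
  payload := 0x00
  id := -7
  signature := 0xFF (absent -> default)
  read fails at primary under R3
  => FAILS_AT (primary, R3)
remaining User differences; none change what is asked:
  added field avatar to record Geo: optional bytes, tag 32 (in v2 it sits last) -> triggers nothing under the printed rules; the User answer is the same either way
  field signature in record User: required changed to optional -> triggers nothing under the printed rules; the User answer is the same either way
  field extras in record User: required changed to optional -> changes User's schema-level verdicts only — the decode of this value is the same

decoded: FAILS_AT (primary, R3)


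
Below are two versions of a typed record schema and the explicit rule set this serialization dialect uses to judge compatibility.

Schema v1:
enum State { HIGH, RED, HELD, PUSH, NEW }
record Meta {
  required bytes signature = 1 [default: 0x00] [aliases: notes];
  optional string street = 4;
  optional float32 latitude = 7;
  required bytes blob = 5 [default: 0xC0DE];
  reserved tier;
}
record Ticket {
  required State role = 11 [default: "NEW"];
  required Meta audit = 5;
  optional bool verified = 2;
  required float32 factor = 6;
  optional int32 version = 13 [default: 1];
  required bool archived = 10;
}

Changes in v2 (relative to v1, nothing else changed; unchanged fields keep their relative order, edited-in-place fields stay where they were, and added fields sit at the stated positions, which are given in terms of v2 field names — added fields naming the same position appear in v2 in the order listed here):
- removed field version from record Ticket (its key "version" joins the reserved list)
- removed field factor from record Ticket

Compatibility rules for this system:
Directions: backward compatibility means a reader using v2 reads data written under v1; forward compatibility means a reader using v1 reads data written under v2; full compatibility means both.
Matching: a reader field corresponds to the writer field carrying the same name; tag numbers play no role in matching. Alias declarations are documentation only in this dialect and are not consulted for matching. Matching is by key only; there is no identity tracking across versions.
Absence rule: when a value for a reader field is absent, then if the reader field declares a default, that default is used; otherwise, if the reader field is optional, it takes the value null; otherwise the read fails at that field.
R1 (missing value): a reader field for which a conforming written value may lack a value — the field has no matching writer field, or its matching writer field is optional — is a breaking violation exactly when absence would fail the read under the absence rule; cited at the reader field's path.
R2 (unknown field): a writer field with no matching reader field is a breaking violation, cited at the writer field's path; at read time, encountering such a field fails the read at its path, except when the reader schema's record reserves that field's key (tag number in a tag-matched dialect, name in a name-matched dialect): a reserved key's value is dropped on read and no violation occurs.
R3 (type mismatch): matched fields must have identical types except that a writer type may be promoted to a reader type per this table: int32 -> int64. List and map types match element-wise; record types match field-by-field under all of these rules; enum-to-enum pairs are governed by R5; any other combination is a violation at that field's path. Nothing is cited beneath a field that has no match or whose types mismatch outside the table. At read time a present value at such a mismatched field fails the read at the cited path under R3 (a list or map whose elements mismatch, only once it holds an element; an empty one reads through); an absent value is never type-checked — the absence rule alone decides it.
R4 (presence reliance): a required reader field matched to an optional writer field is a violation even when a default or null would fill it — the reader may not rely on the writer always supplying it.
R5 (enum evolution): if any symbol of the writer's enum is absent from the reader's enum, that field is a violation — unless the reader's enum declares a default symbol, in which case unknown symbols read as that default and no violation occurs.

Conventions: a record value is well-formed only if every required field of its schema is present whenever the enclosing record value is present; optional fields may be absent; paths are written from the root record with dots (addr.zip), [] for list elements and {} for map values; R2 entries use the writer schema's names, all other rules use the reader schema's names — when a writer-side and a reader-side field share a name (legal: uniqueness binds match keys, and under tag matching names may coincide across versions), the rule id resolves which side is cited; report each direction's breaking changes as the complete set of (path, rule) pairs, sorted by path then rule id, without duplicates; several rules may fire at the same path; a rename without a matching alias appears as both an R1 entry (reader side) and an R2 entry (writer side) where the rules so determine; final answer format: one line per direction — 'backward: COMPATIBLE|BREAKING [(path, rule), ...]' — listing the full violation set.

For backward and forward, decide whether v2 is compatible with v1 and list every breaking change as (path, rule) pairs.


arrows below run writer -> reader for Ticket
backward on Ticket — v2 reading data written by v1:
  role: State -> State, writer required; from role
  audit: Meta -> Meta, writer required; from audit
  verified: bool -> bool, writer optional; from verified
  archived: bool -> bool, writer required; from archived
  writer field factor has no reader counterpart
  writer field version has no reader counterpart
  audit.signature: bytes -> bytes, writer required; from audit.signature
  audit.street: string -> string, writer optional; from audit.street
  audit.latitude: float32 -> float32, writer optional; from audit.latitude
  audit.blob: bytes -> bytes, writer required; from audit.blob
  breaking: (factor, R2)
  backward on Ticket therefore BREAKING (1)
forward on Ticket — v1 reading data written by v2:
  role: State -> State, writer required; from role
  audit: Meta -> Meta, writer required; from audit
  verified: bool -> bool, writer optional; from verified
  factor: no writer-side match
  version: no writer-side match
  archived: bool -> bool, writer required; from archived
  audit.signature: bytes -> bytes, writer required; from audit.signature
  audit.street: string -> string, writer optional; from audit.street
  audit.latitude: float32 -> float32, writer optional; from audit.latitude
  audit.blob: bytes -> bytes, writer required; from audit.blob
  breaking: (factor, R1)
  forward on Ticket therefore BREAKING (1)

backward: BREAKING [(factor, R2)]; forward: BREAKING [(factor, R1)]


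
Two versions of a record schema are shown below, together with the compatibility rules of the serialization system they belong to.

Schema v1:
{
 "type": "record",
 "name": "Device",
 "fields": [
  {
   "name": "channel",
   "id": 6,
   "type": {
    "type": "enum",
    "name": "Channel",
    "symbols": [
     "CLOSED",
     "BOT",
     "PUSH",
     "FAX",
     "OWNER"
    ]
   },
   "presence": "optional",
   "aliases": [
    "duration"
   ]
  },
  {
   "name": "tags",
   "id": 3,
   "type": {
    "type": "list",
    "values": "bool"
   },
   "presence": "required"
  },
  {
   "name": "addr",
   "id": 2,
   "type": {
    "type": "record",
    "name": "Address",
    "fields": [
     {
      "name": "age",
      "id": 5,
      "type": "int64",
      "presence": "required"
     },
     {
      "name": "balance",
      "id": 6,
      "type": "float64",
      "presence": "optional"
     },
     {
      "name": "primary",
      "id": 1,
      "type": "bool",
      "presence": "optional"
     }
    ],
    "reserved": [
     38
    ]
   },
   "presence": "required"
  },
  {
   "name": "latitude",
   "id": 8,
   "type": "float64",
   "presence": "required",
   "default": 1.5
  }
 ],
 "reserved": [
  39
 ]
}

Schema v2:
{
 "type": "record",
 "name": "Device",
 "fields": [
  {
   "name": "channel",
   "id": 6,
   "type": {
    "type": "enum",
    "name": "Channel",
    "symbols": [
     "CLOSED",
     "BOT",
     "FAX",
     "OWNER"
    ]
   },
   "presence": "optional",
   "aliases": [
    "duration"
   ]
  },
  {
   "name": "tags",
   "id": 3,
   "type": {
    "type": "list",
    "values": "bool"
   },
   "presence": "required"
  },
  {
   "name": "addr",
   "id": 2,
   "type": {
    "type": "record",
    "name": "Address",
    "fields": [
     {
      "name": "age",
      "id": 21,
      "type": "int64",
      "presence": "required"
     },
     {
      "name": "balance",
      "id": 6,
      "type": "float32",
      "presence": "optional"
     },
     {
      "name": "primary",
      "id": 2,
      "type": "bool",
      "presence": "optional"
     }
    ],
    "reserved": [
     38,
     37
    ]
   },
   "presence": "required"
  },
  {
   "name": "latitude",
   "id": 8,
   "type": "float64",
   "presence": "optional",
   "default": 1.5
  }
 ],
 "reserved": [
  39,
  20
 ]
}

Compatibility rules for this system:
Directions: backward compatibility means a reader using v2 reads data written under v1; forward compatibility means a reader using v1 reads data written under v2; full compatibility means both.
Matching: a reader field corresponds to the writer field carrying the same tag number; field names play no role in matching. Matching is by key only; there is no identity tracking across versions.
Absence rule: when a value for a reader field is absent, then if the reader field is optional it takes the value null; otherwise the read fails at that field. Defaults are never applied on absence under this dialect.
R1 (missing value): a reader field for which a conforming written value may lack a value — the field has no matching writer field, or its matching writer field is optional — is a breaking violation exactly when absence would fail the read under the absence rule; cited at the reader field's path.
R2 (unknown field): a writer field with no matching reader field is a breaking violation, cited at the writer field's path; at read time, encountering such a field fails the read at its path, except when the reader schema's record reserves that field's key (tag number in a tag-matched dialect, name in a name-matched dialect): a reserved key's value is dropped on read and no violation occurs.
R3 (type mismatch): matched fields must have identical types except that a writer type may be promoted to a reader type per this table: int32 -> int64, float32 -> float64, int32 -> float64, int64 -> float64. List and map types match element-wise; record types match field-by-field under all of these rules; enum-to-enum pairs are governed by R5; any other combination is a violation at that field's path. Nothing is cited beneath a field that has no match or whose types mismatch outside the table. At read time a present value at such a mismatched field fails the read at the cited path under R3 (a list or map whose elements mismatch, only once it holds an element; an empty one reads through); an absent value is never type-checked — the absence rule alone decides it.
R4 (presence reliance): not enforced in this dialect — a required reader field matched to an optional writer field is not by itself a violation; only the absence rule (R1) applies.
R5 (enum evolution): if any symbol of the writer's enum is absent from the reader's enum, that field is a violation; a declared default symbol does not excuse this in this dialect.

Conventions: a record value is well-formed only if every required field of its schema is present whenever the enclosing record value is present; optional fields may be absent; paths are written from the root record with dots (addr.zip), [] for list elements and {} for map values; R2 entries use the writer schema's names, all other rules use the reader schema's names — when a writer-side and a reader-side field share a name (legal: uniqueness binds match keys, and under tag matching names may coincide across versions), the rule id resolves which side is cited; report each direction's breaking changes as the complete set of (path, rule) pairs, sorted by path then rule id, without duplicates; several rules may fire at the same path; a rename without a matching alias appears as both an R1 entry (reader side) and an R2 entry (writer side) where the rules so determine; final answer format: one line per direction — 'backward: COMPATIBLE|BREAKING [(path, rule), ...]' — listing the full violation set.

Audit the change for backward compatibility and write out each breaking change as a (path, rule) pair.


backward: BREAKING [(addr.age, R1), (addr.age, R2), (addr.balance, R3), (addr.primary, R2), (channel, R5)]

the writer's type comes first in each Device pair
backward analysis of Device with v2 as reader and v1 as writer:
  writer optional, Channel -> Channel: reader channel maps from writer channel
  writer required, list<bool> -> list<bool>: reader tags maps from writer tags
  writer required, Address -> Address: reader addr maps from writer addr
  writer required, float64 -> float64: reader latitude maps from writer latitude
  addr.age: no writer match
  writer optional, float64 -> float32: reader addr.balance maps from writer addr.balance
  addr.primary: no writer match
  leftover writer field: addr.age
  leftover writer field: addr.primary
  violation R1 at addr.age
  violation R2 at addr.age
  violation R3 at addr.balance
  violation R2 at addr.primary
  violation R5 at channel
  => backward: BREAKING (5)
the other Device changes do not affect what is asked:
  field latitude in record Device: required changed to optional -> its effect on Device is confined to the forward direction, not asked


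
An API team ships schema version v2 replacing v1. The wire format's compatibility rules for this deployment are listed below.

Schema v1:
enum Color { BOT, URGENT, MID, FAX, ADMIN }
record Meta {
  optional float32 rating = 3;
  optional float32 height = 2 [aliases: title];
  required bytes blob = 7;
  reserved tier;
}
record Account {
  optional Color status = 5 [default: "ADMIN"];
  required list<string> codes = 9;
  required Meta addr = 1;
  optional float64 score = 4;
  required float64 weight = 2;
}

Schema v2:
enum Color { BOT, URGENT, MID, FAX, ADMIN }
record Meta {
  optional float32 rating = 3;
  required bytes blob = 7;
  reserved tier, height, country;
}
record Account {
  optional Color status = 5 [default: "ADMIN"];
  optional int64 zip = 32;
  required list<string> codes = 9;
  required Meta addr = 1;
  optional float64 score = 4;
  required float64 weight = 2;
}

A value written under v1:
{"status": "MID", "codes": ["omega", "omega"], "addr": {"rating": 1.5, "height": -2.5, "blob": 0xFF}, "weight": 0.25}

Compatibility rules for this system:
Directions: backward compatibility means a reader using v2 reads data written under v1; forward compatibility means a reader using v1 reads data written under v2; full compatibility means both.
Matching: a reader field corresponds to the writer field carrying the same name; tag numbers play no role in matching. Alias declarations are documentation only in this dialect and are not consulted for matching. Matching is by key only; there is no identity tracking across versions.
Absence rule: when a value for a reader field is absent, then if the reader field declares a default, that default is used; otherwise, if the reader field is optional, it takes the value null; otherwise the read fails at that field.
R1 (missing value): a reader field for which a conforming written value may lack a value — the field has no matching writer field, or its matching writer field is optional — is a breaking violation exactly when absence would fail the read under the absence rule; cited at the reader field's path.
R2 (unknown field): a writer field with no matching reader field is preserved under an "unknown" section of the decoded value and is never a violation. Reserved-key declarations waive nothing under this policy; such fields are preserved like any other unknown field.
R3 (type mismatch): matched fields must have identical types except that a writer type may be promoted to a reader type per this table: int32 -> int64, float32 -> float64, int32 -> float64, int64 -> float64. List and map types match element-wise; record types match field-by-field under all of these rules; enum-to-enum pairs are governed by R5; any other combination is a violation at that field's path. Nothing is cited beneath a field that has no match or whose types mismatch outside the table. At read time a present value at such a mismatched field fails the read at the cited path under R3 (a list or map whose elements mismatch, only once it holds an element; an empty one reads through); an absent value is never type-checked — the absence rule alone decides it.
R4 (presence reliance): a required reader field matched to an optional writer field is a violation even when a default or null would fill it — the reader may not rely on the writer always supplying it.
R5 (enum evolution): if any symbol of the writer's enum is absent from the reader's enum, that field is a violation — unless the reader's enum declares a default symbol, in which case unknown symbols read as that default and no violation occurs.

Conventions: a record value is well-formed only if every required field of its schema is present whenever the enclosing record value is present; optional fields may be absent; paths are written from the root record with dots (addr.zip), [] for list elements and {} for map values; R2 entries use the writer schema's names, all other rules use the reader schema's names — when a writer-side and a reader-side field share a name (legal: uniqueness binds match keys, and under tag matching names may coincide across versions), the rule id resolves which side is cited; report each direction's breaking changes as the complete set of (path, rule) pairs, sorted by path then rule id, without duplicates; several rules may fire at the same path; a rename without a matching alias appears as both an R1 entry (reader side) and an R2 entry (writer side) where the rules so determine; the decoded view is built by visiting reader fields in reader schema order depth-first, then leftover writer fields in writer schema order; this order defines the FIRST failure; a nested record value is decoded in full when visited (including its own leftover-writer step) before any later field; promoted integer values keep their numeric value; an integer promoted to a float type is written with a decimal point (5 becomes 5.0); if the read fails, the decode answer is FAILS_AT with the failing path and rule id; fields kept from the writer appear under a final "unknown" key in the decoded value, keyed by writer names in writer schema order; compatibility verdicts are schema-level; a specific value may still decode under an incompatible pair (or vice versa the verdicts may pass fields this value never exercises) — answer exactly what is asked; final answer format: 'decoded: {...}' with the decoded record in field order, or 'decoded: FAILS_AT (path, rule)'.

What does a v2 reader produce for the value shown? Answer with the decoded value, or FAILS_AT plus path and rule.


in Account below, arrows point writer -> reader
decoding the Account value with the v2 reader:
  status := "MID"
  zip := null (absent, optional -> null)
  codes := ["omega", "omega"]
  addr.rating := 1.5
  addr.blob := 0xFF
  writer addr.height: kept under "unknown"
  score := null (absent, optional -> null)
  weight := 0.25
  => decoded: {"status": "MID", "zip": null, "codes": ["omega", "omega"], "addr": {"rating": 1.5, "blob": 0xFF, "unknown": {"height": -2.5}}, "score": null, "weight": 0.25}

decoded: {"status": "MID", "zip": null, "codes": ["omega", "omega"], "addr": {"rating": 1.5, "blob": 0xFF, "unknown": {"height": -2.5}}, "score": null, "weight": 0.25}
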